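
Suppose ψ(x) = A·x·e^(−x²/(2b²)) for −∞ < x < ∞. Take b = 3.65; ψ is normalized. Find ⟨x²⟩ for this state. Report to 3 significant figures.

The expectation value is the |ψ|²-weighted average of x^2: ∫ x^2|ψ|² dx.
Using the Gaussian integral ∫_{−∞}^{∞} e^(−αx²) dx = √(π/α), evaluating both integrals, ⟨x²⟩ = 3·b^2/2.
Putting b = 3.65 gives 19.98.

⟨x^2⟩ ≈ 20.0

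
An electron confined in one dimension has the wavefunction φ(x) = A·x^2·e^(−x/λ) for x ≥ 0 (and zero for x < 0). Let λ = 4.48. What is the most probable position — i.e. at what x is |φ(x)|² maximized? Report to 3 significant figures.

Set d/dx [|φ(x)|²] = 0 and solve for x > 0.
Solving yields x = 2·λ.
With λ = 4.48, the most probable position is 8.960.

x ≈ 8.96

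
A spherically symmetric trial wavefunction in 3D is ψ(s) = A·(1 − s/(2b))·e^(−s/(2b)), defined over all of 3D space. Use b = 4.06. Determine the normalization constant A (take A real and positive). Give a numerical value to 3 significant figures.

Require ∫ |ψ|² 4πs² ds = 1 over the whole domain.
∫|ψ|² 4πs² ds = A²·(8·π·b^3).
So A² = (8·π·b^3)^(−1).
Substituting b = 4.06 gives A² = 0.0005945, so A = 0.02438.

A ≈ 0.0244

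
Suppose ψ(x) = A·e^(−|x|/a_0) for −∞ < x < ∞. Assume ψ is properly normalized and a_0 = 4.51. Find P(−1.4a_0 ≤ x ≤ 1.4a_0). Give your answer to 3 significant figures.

P = ∫_{−1.4a_0}^{1.4a_0} |ψ(x)|² dx.
With A² fixed by ∫|ψ|² = 1, i.e. A² = (a_0)^(−1), substitute and integrate.
By symmetry take twice the x ≥ 0 contribution in numerator and denominator; the 2's cancel. In terms of u = x/a_0 (A² and the length scale cancel between numerator and denominator), P = [∫_{0}^{1.4} e^(-2·u) du] / [∫_{0}^{∞} e^(-2·u) du].
An antiderivative of e^(-2·u) is -e^(-2·u)/2; evaluating from 0 to 1.4 gives 1/2 - e^(-14/5)/2, while the full integral is 1/2.
This works out to P = 0.9392.

P ≈ 0.939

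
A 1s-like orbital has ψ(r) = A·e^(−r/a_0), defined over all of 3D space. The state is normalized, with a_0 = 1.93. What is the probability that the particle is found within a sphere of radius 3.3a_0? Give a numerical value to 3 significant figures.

P ≈ 0.960

Integrate the radial probability density 4πr²|ψ|² over r ≤ 3.3a_0.
A² is fixed by ∫₀^∞ 4πr²|ψ|² dr = 1, i.e. A² = (π·a_0^3)^(−1).
In terms of u = r/a_0 (A², 4π and the length scale all cancel between numerator and denominator), P = [∫_{0}^{3.3} u^2·e^(-2·u) du] / [∫_{0}^{∞} u^2·e^(-2·u) du].
An antiderivative of u^2·e^(-2·u) is -(2·u^2 + 2·u + 1)·e^(-2·u)/4; evaluating from 0 to 3.3 gives 1/4 - 1469·e^(-33/5)/200, while the full integral is 1/4.
This evaluates to P = 0.9600.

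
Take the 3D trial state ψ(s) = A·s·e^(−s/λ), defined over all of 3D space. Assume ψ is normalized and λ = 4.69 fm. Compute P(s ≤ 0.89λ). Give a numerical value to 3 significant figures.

Integrate the radial probability density 4πs²|ψ|² over s ≤ 0.89λ.
The full normalization integral is A²·[3·π·λ^5] = 1, fixing A².
Let u = s/λ; then A², 4π and the length scale all cancel, so P = ∫_{0}^{0.89} u^4·e^(-2·u) du ÷ ∫_{0}^{∞} u^4·e^(-2·u) du.
Using ∫ u^4·e^(-2·u) du = -(u^4/2 + u^3 + 3·u^2/2 + 3·u/2 + 3/4)·e^(-2·u), the numerator is ≈ 0.026234 and the denominator is 3/4.
Taking the ratio yields P = 0.03498.

P ≈ 0.0350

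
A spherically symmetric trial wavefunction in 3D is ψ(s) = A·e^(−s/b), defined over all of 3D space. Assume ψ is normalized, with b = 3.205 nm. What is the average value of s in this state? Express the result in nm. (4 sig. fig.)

The expectation value is the |ψ|²-weighted average of s: ∫ s|ψ|² 4πs² ds.
Recall ∫₀^∞ s^m e^(−s/β) ds = m!·β^(m+1), since the A² factors cancel between numerator and denominator, ⟨s⟩ = 3·b/2.
With b = 3.205, ⟨s⟩ = 4.8075.

⟨s⟩ ≈ 4.808 nm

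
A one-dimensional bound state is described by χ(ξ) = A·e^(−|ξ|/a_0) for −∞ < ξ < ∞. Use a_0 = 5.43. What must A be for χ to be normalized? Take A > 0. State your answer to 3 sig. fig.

A ≈ 0.429

The normalization condition is ∫|χ|² dξ = 1 from −∞ to ∞.
The integral (without the A² prefactor) comes out to a_0.
Hence A² = 1/[a_0].
Plugging in a_0 = 5.43 yields A = 0.4291.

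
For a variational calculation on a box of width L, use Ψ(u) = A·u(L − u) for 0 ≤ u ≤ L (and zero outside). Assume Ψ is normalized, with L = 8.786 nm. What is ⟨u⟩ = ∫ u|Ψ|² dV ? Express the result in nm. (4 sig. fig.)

⟨u⟩ ≈ 4.393 nm

⟨u⟩ = ∫ u |Ψ|² du over the full domain.
Expanding the polynomial and integrating term by term, the ratio of the moment integral to the normalization integral gives ⟨u⟩ = L/2.
Putting L = 8.786 gives 4.3930.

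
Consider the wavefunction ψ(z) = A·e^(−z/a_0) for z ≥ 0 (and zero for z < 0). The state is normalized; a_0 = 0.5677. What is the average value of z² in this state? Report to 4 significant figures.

The expectation value is the |ψ|²-weighted average of z^2: ∫ z^2|ψ|² dz.
Using ∫₀^∞ zⁿ e^(−αz) dz = n!/αⁿ⁺¹, since the A² factors cancel between numerator and denominator, ⟨z²⟩ = a_0^2/2.
With a_0 = 0.5677, ⟨z^2⟩ = 0.16114.

⟨z^2⟩ ≈ 0.1611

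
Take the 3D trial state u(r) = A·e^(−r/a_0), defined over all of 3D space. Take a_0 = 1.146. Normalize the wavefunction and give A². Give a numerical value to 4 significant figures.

We need A² ∫|f|² 4πr² dr = 1, taking the integral from 0 to ∞.
(Spherical symmetry: dV = 4πr² dr.)
∫|u|² 4πr² dr = A²·(π·a_0^3).
Setting this equal to 1 gives A² = 1/(π·a_0^3).
Substituting a_0 = 1.146 gives A² = 0.21149, so A = 0.45988.

A^2 ≈ 0.2115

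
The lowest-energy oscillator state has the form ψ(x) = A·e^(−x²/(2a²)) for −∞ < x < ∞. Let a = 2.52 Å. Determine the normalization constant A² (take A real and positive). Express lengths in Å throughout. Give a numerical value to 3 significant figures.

A^2 ≈ 0.224 Å^(-1)

The normalization condition is ∫|ψ|² dx = 1 from −∞ to ∞.
Carrying out the integral gives A² · √(π)·a.
Plugging in a = 2.52 yields A = 0.4732.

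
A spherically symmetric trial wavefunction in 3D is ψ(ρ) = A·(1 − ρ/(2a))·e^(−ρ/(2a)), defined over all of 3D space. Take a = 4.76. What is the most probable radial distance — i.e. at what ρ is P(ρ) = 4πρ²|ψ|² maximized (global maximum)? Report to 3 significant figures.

ρ ≈ 24.9

The maximum of P(ρ) = 4πρ²|ψ|² occurs where its derivative vanishes.
This gives ρ = a·(√(5) + 3).
With a = 4.76, the most probable radial distance is 24.92.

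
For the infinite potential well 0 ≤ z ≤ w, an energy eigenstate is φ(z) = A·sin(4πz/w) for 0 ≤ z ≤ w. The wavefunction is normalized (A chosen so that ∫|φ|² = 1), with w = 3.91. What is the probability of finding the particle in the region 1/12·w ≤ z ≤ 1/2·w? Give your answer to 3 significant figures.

|φ|² is the probability density, so P = ∫_{1/12·w}^{1/2·w} |φ|² dz.
The normalization integral ∫|φ|²dz over the whole domain equals w/2·A², and A² cancels in the ratio.
Let u = z/w; then A² and the length scale cancel, so P = ∫_{1/12}^{1/2} sin(4·π·u)^2 du ÷ ∫_{0}^{1} sin(4·π·u)^2 du.
An antiderivative of sin(4·π·u)^2 is u/2 - sin(4·π·u)·cos(4·π·u)/(8·π); evaluating from 1/12 to 1/2 gives √(3)/(32·π) + 5/24, while the full integral is 1/2.
This works out to P = √(3)/(16·π) + 5/12.

P ≈ 0.451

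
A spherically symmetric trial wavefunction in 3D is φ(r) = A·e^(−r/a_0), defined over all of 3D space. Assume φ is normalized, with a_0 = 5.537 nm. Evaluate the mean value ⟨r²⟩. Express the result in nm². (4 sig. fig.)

By definition ⟨r²⟩ = ∫ r^2 |φ(r)|² 4πr² dr.
With ∫₀^∞ r^4 e^(−αr) dr = 4!/α^5, evaluating both integrals, ⟨r²⟩ = 3·a_0^2.
With a_0 = 5.537, ⟨r^2⟩ = 91.975.

⟨r^2⟩ ≈ 91.98 nm^2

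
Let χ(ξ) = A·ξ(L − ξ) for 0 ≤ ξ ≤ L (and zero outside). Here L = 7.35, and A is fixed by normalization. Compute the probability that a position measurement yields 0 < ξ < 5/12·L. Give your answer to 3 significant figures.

P ≈ 0.347

P = ∫_{0}^{5/12·L} |χ(ξ)|² dξ.
With A² fixed by ∫|χ|² = 1, i.e. A² = (L^5/30)^(−1), substitute and integrate.
Substituting u = ξ/L, A² and the length scale cancel in the ratio: P = ∫_{0}^{5/12} u^2·(1 - u)^2 du / ∫_{0}^{1} u^2·(1 - u)^2 du.
An antiderivative of u^2·(1 - u)^2 is u^3·(6·u^2 - 15·u + 10)/30; evaluating from 0 to 5/12 gives ≈ 0.011554, while the full integral is 1/30.
This works out to P = 0.3466.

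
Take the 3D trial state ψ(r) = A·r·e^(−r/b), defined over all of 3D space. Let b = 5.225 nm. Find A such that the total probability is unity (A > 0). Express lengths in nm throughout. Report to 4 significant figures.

A ≈ 0.005220 nm^(-5/2)

The normalization condition is ∫|ψ|² 4πr² dr = 1 from 0 to ∞.
(Spherical symmetry: dV = 4πr² dr.)
With ∫₀^∞ r^4 e^(−αr) dr = 4!/α^5, carrying out the integral gives A² · 3·π·b^5.
So A² = (3·π·b^5)^(−1).
Plugging in b = 5.225 yields A = 0.0052197.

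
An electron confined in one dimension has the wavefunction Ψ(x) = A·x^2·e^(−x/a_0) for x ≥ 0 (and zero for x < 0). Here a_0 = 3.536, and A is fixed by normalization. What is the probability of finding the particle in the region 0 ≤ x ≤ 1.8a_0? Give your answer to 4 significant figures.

P ≈ 0.2936

P = ∫_{0}^{1.8a_0} |Ψ(x)|² dx.
The normalization integral ∫|Ψ|²dx over the whole domain equals 3·a_0^5/4·A², and A² cancels in the ratio.
Substituting u = x/a_0, A² and the length scale cancel in the ratio: P = ∫_{0}^{1.8} u^4·e^(-2·u) du / ∫_{0}^{∞} u^4·e^(-2·u) du.
With ∫ u^4·e^(-2·u) du = -(u^4/2 + u^3 + 3·u^2/2 + 3·u/2 + 3/4)·e^(-2·u) + C, the region integral is ≈ 0.220171 and the full one is 3/4.
This works out to P = 0.29356.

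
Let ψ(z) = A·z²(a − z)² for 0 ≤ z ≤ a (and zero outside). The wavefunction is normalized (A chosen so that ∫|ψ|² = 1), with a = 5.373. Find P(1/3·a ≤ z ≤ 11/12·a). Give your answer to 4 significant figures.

P ≈ 0.8548

|ψ|² is the probability density, so P = ∫_{1/3·a}^{11/12·a} |ψ|² dz.
With A² fixed by ∫|ψ|² = 1, i.e. A² = (a^9/630)^(−1), substitute and integrate.
Substituting u = z/a, A² and the length scale cancel in the ratio: P = ∫_{1/3}^{11/12} u^4·(1 - u)^4 du / ∫_{0}^{1} u^4·(1 - u)^4 du.
Using ∫ u^4·(1 - u)^4 du = u^5·(70·u^4 - 315·u^3 + 540·u^2 - 420·u + 126)/630, the numerator is ≈ 0.00135678 and the denominator is 1/630.
Evaluating gives P = 0.85477.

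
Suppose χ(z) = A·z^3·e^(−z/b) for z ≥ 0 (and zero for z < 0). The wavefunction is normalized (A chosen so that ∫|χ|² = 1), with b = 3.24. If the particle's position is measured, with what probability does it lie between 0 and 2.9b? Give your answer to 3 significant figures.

P ≈ 0.362

The probability is P = ∫ |χ|² dz over [0, 2.9b].
The normalization integral ∫|χ|²dz over the whole domain equals 45·b^7/8·A², and A² cancels in the ratio.
Let u = z/b; then A² and the length scale cancel, so P = ∫_{0}^{2.9} u^6·e^(-2·u) du ÷ ∫_{0}^{∞} u^6·e^(-2·u) du.
Using ∫ u^6·e^(-2·u) du = -(4·u^6 + 12·u^5 + 30·u^4 + 60·u^3 + 90·u^2 + 90·u + 45)·e^(-2·u)/8, the numerator is ≈ 2.0340 and the denominator is 45/8.
This works out to P = 0.3616.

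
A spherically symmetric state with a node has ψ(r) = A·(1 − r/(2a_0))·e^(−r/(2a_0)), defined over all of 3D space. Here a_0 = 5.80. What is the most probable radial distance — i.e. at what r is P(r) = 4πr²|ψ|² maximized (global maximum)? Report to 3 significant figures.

r ≈ 30.4

The maximum of P(r) = 4πr²|ψ|² occurs where its derivative vanishes.
This gives r = a_0·(√(5) + 3).
With a_0 = 5.80, the most probable radial distance is 30.37.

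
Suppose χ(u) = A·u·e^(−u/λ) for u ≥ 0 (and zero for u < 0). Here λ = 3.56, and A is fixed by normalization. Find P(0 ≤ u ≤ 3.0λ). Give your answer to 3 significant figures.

P ≈ 0.938

The probability is P = ∫ |χ|² du over [0, 3.0λ].
Since A² = 1/(λ^3/4), this is the region integral divided by the full normalization integral.
Let t = u/λ; then A² and the length scale cancel, so P = ∫_{0}^{3.0} t^2·e^(-2·t) dt ÷ ∫_{0}^{∞} t^2·e^(-2·t) dt.
With ∫ t^2·e^(-2·t) dt = -(2·t^2 + 2·t + 1)·e^(-2·t)/4 + C, the region integral is 1/4 - 25·e^(-6)/4 and the full one is 1/4.
Evaluating gives P = 0.9380.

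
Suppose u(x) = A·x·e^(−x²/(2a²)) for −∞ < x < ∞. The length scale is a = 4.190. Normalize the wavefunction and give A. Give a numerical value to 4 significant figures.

Normalization requires ∫|u|² dx = 1, integrated from −∞ to ∞.
With u = A·x·e^(−x²/(2a²)), the integral evaluates to A²·[√(π)·a^3/2].
Hence A² = 1/[√(π)·a^3/2].
Substituting a = 4.190 gives A² = 0.015340, so A = 0.12385.

A ≈ 0.1239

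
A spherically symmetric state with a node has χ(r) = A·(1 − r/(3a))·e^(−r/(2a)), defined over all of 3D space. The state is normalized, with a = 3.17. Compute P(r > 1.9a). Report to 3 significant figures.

With dV = 4πr²dr, the probability is ∫|χ|² dV over r > 1.9a.
A² is fixed by ∫₀^∞ 4πr²|χ|² dr = 1, i.e. A² = (8·π·a^3/3)^(−1).
Substituting u = r/a, A², 4π and the length scale all cancel in the ratio: P = ∫_{1.9}^{∞} u^2·(1 - u/3)^2·e^(-u) du / ∫_{0}^{∞} u^2·(1 - u/3)^2·e^(-u) du.
With ∫ u^2·(1 - u/3)^2·e^(-u) du = (-u^4 + 2·u^3 - 3·u^2 - 6·u - 6)·e^(-u)/9 + C, the region integral is ≈ 0.45775 and the full one is 2/3.
Taking the ratio yields P = 0.6866.

P ≈ 0.687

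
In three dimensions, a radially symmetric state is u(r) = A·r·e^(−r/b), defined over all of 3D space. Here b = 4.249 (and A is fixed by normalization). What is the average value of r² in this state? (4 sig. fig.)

⟨r^2⟩ ≈ 135.4

The expectation value is the |u|²-weighted average of r^2: ∫ r^2|u|² 4πr² dr.
The ratio of the moment integral to the normalization integral gives ⟨r²⟩ = 15·b^2/2.
With b = 4.249, ⟨r^2⟩ = 135.41.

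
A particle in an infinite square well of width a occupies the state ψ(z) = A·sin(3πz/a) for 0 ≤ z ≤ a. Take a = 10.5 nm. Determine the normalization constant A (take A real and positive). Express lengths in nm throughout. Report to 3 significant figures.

Normalization requires ∫|ψ|² dz = 1, integrated from 0 to a.
Using sin²θ = (1 − cos 2θ)/2, ∫|ψ|² dz = A²·(a/2).
Setting this equal to 1 gives A² = 1/(a/2).
Plugging in a = 10.5 yields A = 0.4364.

A ≈ 0.436 nm^(-1/2)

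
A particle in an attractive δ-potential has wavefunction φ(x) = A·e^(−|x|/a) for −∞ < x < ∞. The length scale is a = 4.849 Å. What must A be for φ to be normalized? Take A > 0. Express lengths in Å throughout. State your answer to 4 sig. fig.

Require ∫ |φ|² dx = 1 over the whole domain.
Carrying out the integral gives A² · a.
Setting this equal to 1 gives A² = 1/(a).
With a = 4.849: A² = 0.20623 and A = 0.45412.

A ≈ 0.4541 Å^(-1/2)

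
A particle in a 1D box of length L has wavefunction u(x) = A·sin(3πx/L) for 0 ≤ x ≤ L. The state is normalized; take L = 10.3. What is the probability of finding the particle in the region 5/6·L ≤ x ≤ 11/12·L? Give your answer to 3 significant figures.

The probability is P = ∫ |u|² dx over [5/6·L, 11/12·L].
With A² fixed by ∫|u|² = 1, i.e. A² = (L/2)^(−1), substitute and integrate.
Let t = x/L; then A² and the length scale cancel, so P = ∫_{5/6}^{11/12} sin(3·π·t)^2 dt ÷ ∫_{0}^{1} sin(3·π·t)^2 dt.
An antiderivative of sin(3·π·t)^2 is t/2 - sin(6·π·t)/(12·π); evaluating from 5/6 to 11/12 gives 1/(12·π) + 1/24, while the full integral is 1/2.
This works out to P = (2 + π)/(12·π).

P ≈ 0.136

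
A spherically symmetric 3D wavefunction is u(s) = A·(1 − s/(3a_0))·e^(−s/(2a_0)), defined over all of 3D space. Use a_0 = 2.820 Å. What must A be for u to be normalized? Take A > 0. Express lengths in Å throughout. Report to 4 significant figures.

A ≈ 0.07296 Å^(-3/2)

Normalization requires ∫|u|² 4πs² ds = 1, integrated from 0 to ∞.
With ∫₀^∞ s^4 e^(−αs) ds = 4!/α^5, with u = A·(1 − s/(3a_0))·e^(−s/(2a_0)), the integral evaluates to A²·[8·π·a_0^3/3].
So A² = (8·π·a_0^3/3)^(−1).
Substituting a_0 = 2.820 gives A² = 0.0053227, so A = 0.072957.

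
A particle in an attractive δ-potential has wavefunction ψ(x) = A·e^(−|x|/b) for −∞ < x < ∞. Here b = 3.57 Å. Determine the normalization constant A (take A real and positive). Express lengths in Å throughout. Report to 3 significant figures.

A ≈ 0.529 Å^(-1/2)

Require ∫ |ψ|² dx = 1 over the whole domain.
Recall ∫₀^∞ x^m e^(−x/β) dx = m!·β^(m+1), with ψ = A·e^(−|x|/b), the integral evaluates to A²·[b].
Substituting b = 3.57 gives A² = 0.2801, so A = 0.5293.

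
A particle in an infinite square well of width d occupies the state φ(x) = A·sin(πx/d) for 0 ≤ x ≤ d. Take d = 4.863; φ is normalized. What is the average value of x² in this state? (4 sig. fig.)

By definition ⟨x²⟩ = ∫ x^2 |φ(x)|² dx.
With ∫₀^d sin²(nπx/d) dx = d/2, since the A² factors cancel between numerator and denominator, ⟨x²⟩ = -d^2/(2·π^2) + d^2/3.
With d = 4.863, ⟨x^2⟩ = 6.6849.

⟨x^2⟩ ≈ 6.685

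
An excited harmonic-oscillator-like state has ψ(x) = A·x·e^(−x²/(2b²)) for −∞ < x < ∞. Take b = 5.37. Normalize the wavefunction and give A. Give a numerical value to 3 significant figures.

Require ∫ |ψ|² dx = 1 over the whole domain.
∫|ψ|² dx = A²·(√(π)·b^3/2).
Setting this equal to 1 gives A² = 1/(√(π)·b^3/2).
Substituting b = 5.37 gives A² = 0.007287, so A = 0.08536.

A ≈ 0.0854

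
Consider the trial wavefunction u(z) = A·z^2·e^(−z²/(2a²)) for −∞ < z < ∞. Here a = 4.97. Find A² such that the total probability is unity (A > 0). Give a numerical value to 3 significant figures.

Normalization requires ∫|u|² dz = 1, integrated from −∞ to ∞.
Using the Gaussian integral ∫_{−∞}^{∞} e^(−αz²) dz = √(π/α), with u = A·z^2·e^(−z²/(2a²)), the integral evaluates to A²·[3·√(π)·a^5/4].
So A² = (3·√(π)·a^5/4)^(−1).
Plugging in a = 4.97 yields A = 0.01575.

A^2 ≈ 0.000248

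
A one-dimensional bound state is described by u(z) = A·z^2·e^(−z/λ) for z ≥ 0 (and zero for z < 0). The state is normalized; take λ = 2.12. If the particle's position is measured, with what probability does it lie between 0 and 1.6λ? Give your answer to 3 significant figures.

The probability is P = ∫ |u|² dz over [0, 1.6λ].
Since A² = 1/(3·λ^5/4), this is the region integral divided by the full normalization integral.
Let t = z/λ; then A² and the length scale cancel, so P = ∫_{0}^{1.6} t^4·e^(-2·t) dt ÷ ∫_{0}^{∞} t^4·e^(-2·t) dt.
With ∫ t^4·e^(-2·t) dt = -(t^4/2 + t^3 + 3·t^2/2 + 3·t/2 + 3/4)·e^(-2·t) + C, the region integral is ≈ 0.16454 and the full one is 3/4.
This works out to P = 0.2194.

P ≈ 0.219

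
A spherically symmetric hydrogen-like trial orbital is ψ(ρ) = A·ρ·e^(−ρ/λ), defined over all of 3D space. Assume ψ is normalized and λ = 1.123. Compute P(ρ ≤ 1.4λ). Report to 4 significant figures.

P ≈ 0.1523

P = ∫ |ψ|² 4πρ² dρ over ρ ≤ 1.4λ.
Normalization gives A² = 1/(3·π·λ^5).
Substituting u = ρ/λ, A², 4π and the length scale all cancel in the ratio: P = ∫_{0}^{1.4} u^4·e^(-2·u) du / ∫_{0}^{∞} u^4·e^(-2·u) du.
Using ∫ u^4·e^(-2·u) du = -(u^4/2 + u^3 + 3·u^2/2 + 3·u/2 + 3/4)·e^(-2·u), the numerator is ≈ 0.114243 and the denominator is 3/4.
Taking the ratio yields P = 0.15232.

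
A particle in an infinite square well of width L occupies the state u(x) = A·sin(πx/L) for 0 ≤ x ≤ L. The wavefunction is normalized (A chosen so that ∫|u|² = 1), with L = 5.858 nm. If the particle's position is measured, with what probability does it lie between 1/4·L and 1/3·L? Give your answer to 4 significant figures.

P = ∫_{1/4·L}^{1/3·L} |u(x)|² dx.
The normalization integral ∫|u|²dx over the whole domain equals L/2·A², and A² cancels in the ratio.
Substituting t = x/L, A² and the length scale cancel in the ratio: P = ∫_{1/4}^{1/3} sin(π·t)^2 dt / ∫_{0}^{1} sin(π·t)^2 dt.
With ∫ sin(π·t)^2 dt = t/2 - sin(2·π·t)/(4·π) + C, the region integral is -√(3)/(8·π) + 1/24 + 1/(4·π) and the full one is 1/2.
Taking the ratio, P = (-3·√(3) + π + 6)/(12·π).

P ≈ 0.1047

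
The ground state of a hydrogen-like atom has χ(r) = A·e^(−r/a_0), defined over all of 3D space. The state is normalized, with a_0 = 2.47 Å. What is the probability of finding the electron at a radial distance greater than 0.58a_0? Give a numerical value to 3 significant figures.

P ≈ 0.888

P = ∫ |χ|² 4πr² dr over r > 0.58a_0.
The full normalization integral is A²·[π·a_0^3] = 1, fixing A².
In terms of u = r/a_0 (A², 4π and the length scale all cancel between numerator and denominator), P = [∫_{0.58}^{∞} u^2·e^(-2·u) du] / [∫_{0}^{∞} u^2·e^(-2·u) du].
With ∫ u^2·e^(-2·u) du = -(2·u^2 + 2·u + 1)·e^(-2·u)/4 + C, the region integral is 3541·e^(-29/25)/5000 and the full one is 1/4.
The region integral divided by the full integral gives P = 0.8880.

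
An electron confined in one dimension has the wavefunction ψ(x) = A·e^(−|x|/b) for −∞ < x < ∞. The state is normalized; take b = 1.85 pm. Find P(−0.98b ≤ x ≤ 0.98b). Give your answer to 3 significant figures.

|ψ|² is the probability density, so P = ∫_{−0.98b}^{0.98b} |ψ|² dx.
With A² fixed by ∫|ψ|² = 1, i.e. A² = (b)^(−1), substitute and integrate.
By symmetry take twice the x ≥ 0 contribution in numerator and denominator; the 2's cancel. Substituting u = x/b, A² and the length scale cancel in the ratio: P = ∫_{0}^{0.98} e^(-2·u) du / ∫_{0}^{∞} e^(-2·u) du.
With ∫ e^(-2·u) du = -e^(-2·u)/2 + C, the region integral is 1/2 - e^(-49/25)/2 and the full one is 1/2.
This works out to P = 0.8591.

P ≈ 0.859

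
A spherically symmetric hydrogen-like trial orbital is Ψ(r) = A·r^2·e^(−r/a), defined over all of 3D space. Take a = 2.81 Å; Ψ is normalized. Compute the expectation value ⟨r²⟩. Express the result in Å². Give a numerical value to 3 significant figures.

The expectation value is the |Ψ|²-weighted average of r^2: ∫ r^2|Ψ|² 4πr² dr.
The ratio of the moment integral to the normalization integral gives ⟨r²⟩ = 14·a^2.
With a = 2.81, ⟨r^2⟩ = 110.5.

⟨r^2⟩ ≈ 111 Å^2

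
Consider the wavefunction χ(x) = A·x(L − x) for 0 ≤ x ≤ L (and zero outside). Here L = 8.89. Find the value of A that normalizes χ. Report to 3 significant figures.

A ≈ 0.0232

We need A² ∫|f|² dx = 1, taking the integral from 0 to L.
Expanding the polynomial and integrating term by term, with χ = A·x(L − x), the integral evaluates to A²·[L^5/30].
Hence A² = 1/[L^5/30].
Substituting L = 8.89 gives A² = 0.0005403, so A = 0.02324.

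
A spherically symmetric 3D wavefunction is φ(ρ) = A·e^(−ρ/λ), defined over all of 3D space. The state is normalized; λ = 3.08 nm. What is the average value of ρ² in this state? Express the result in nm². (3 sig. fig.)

⟨ρ^2⟩ ≈ 28.5 nm^2

By definition ⟨ρ²⟩ = ∫ ρ^2 |φ(ρ)|² 4πρ² dρ.
Evaluating both integrals, ⟨ρ²⟩ = 3·λ^2.
Putting λ = 3.08 gives 28.46.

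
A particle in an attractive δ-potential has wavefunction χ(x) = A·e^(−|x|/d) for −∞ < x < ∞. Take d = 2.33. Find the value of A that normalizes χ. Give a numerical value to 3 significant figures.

Normalization requires ∫|χ|² dx = 1, integrated from −∞ to ∞.
With χ = A·e^(−|x|/d), the integral evaluates to A²·[d].
So A² = (d)^(−1).
With d = 2.33: A² = 0.4292 and A = 0.6551.

A ≈ 0.655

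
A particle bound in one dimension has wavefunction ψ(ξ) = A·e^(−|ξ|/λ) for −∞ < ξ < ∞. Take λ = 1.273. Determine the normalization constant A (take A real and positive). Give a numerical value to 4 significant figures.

Normalization requires ∫|ψ|² dξ = 1, integrated from −∞ to ∞.
Recall ∫₀^∞ ξ^m e^(−ξ/β) dξ = m!·β^(m+1), the integral (without the A² prefactor) comes out to λ.
Plugging in λ = 1.273 yields A = 0.88631.

A ≈ 0.8863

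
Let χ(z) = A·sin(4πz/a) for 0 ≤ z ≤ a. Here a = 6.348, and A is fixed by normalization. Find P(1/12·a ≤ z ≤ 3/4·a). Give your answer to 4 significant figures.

P ≈ 0.7011

P = ∫_{1/12·a}^{3/4·a} |χ(z)|² dz.
The normalization integral ∫|χ|²dz over the whole domain equals a/2·A², and A² cancels in the ratio.
Let u = z/a; then A² and the length scale cancel, so P = ∫_{1/12}^{3/4} sin(4·π·u)^2 du ÷ ∫_{0}^{1} sin(4·π·u)^2 du.
With ∫ sin(4·π·u)^2 du = u/2 - sin(4·π·u)·cos(4·π·u)/(8·π) + C, the region integral is √(3)/(32·π) + 1/3 and the full one is 1/2.
Evaluating gives P = √(3)/(16·π) + 2/3.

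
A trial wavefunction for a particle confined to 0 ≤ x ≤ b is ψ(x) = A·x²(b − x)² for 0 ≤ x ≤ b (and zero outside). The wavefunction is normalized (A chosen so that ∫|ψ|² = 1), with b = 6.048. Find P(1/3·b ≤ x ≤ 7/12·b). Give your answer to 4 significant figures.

P = ∫_{1/3·b}^{7/12·b} |ψ(x)|² dx.
The normalization integral ∫|ψ|²dx over the whole domain equals b^9/630·A², and A² cancels in the ratio.
Substituting u = x/b, A² and the length scale cancel in the ratio: P = ∫_{1/3}^{7/12} u^4·(1 - u)^4 du / ∫_{0}^{1} u^4·(1 - u)^4 du.
An antiderivative of u^4·(1 - u)^4 is u^5·(70·u^4 - 315·u^3 + 540·u^2 - 420·u + 126)/630; evaluating from 1/3 to 7/12 gives ≈ 0.000877499, while the full integral is 1/630.
The result is P = 0.55282.

P ≈ 0.5528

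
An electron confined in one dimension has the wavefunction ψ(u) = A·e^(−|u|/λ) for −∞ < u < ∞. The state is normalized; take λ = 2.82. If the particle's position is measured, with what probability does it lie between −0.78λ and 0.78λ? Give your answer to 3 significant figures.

The probability is P = ∫ |ψ|² du over [−0.78λ, 0.78λ].
The normalization integral ∫|ψ|²du over the whole domain equals λ·A², and A² cancels in the ratio.
Both integrals are even about u = 0, so only the u ≥ 0 halves are needed (the factors of 2 cancel). Let t = u/λ; then A² and the length scale cancel, so P = ∫_{0}^{0.78} e^(-2·t) dt ÷ ∫_{0}^{∞} e^(-2·t) dt.
Using ∫ e^(-2·t) dt = -e^(-2·t)/2, the numerator is 1/2 - e^(-39/25)/2 and the denominator is 1/2.
The result is P = 0.7899.

P ≈ 0.790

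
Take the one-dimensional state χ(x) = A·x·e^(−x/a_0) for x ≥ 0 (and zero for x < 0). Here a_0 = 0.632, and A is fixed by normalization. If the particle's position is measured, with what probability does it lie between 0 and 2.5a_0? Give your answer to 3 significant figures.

The probability is P = ∫ |χ|² dx over [0, 2.5a_0].
With A² fixed by ∫|χ|² = 1, i.e. A² = (a_0^3/4)^(−1), substitute and integrate.
In terms of u = x/a_0 (A² and the length scale cancel between numerator and denominator), P = [∫_{0}^{2.5} u^2·e^(-2·u) du] / [∫_{0}^{∞} u^2·e^(-2·u) du].
Using ∫ u^2·e^(-2·u) du = -(2·u^2 + 2·u + 1)·e^(-2·u)/4, the numerator is 1/4 - 37·e^(-5)/8 and the denominator is 1/4.
Evaluating gives P = 0.8753.

P ≈ 0.875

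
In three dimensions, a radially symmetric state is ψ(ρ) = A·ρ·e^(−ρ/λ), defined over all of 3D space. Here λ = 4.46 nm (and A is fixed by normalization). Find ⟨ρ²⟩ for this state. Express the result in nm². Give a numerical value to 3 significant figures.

⟨ρ^2⟩ ≈ 149 nm^2

The expectation value is the |ψ|²-weighted average of ρ^2: ∫ ρ^2|ψ|² 4πρ² dρ.
The ratio of the moment integral to the normalization integral gives ⟨ρ²⟩ = 15·λ^2/2.
Putting λ = 4.46 gives 149.2.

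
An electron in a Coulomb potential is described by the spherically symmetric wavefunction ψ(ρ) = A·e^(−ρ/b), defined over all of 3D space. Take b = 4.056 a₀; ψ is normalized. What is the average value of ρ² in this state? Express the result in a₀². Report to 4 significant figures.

⟨ρ²⟩ = ∫ ρ^2 |ψ|² 4πρ² dρ over the full domain.
The ratio of the moment integral to the normalization integral gives ⟨ρ²⟩ = 3·b^2.
Putting b = 4.056 gives 49.353.

⟨ρ^2⟩ ≈ 49.35 a₀^2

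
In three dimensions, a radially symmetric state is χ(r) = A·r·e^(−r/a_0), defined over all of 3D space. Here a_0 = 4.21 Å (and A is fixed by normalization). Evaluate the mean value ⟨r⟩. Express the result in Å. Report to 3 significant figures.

⟨r⟩ ≈ 10.5 Å

By definition ⟨r⟩ = ∫ r |χ(r)|² 4πr² dr.
Recall ∫₀^∞ r^m e^(−r/β) dr = m!·β^(m+1), evaluating both integrals, ⟨r⟩ = 5·a_0/2.
Putting a_0 = 4.21 gives 10.53.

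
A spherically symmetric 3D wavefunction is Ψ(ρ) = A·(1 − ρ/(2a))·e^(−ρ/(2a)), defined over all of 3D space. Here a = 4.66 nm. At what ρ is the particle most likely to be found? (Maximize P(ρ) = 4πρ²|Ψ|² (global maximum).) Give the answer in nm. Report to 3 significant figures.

Set d/dρ [P(ρ) = 4πρ²|Ψ|²] = 0 and solve for ρ > 0.
Solving yields ρ = a·(√(5) + 3).
With a = 4.66, the most probable radial distance is 24.40 nm.

ρ ≈ 24.4 nm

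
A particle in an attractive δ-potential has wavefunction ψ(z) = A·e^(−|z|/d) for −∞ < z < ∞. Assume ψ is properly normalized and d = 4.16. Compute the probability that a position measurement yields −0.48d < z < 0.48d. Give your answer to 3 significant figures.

P ≈ 0.617

|ψ|² is the probability density, so P = ∫_{−0.48d}^{0.48d} |ψ|² dz.
The normalization integral ∫|ψ|²dz over the whole domain equals d·A², and A² cancels in the ratio.
By symmetry take twice the z ≥ 0 contribution in numerator and denominator; the 2's cancel. Substituting u = z/d, A² and the length scale cancel in the ratio: P = ∫_{0}^{0.48} e^(-2·u) du / ∫_{0}^{∞} e^(-2·u) du.
An antiderivative of e^(-2·u) is -e^(-2·u)/2; evaluating from 0 to 0.48 gives 1/2 - e^(-24/25)/2, while the full integral is 1/2.
The result is P = 0.6171.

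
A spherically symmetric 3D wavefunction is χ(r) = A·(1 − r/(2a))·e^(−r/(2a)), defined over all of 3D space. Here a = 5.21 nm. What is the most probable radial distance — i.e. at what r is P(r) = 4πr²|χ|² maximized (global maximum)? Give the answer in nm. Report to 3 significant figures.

r ≈ 27.3 nm

Set d/dr [P(r) = 4πr²|χ|²] = 0 and solve for r > 0.
This gives r = a·(√(5) + 3).
With a = 5.21, the most probable radial distance is 27.28 nm.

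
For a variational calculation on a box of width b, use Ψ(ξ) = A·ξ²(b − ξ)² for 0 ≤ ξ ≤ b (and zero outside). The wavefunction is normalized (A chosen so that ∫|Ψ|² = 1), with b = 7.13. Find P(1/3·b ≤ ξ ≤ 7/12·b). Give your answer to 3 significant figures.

The probability is P = ∫ |Ψ|² dξ over [1/3·b, 7/12·b].
With A² fixed by ∫|Ψ|² = 1, i.e. A² = (b^9/630)^(−1), substitute and integrate.
Substituting u = ξ/b, A² and the length scale cancel in the ratio: P = ∫_{1/3}^{7/12} u^4·(1 - u)^4 du / ∫_{0}^{1} u^4·(1 - u)^4 du.
With ∫ u^4·(1 - u)^4 du = u^5·(70·u^4 - 315·u^3 + 540·u^2 - 420·u + 126)/630 + C, the region integral is ≈ 0.00087750 and the full one is 1/630.
Evaluating gives P = 0.5528.

P ≈ 0.553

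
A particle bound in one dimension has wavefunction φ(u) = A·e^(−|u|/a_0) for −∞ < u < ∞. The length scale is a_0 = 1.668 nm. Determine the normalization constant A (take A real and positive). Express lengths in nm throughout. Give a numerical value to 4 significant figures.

A ≈ 0.7743 nm^(-1/2)

Normalization requires ∫|φ|² du = 1, integrated from −∞ to ∞.
Carrying out the integral gives A² · a_0.
Plugging in a_0 = 1.668 yields A = 0.77429.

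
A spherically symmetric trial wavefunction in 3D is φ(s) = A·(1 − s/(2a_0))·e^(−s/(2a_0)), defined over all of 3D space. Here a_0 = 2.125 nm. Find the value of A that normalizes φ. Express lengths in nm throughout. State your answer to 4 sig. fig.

A ≈ 0.06439 nm^(-3/2)

Normalization requires ∫|φ|² 4πs² ds = 1, integrated from 0 to ∞.
In 3D with spherical symmetry the volume element is 4πs² ds.
∫|φ|² 4πs² ds = A²·(8·π·a_0^3).
So A² = (8·π·a_0^3)^(−1).
Plugging in a_0 = 2.125 yields A = 0.064393.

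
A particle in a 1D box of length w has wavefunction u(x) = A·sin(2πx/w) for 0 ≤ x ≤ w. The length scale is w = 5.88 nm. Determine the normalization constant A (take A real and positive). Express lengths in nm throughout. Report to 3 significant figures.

A ≈ 0.583 nm^(-1/2)

Normalization requires ∫|u|² dx = 1, integrated from 0 to w.
The integral (without the A² prefactor) comes out to w/2.
With w = 5.88: A² = 0.3401 and A = 0.5832.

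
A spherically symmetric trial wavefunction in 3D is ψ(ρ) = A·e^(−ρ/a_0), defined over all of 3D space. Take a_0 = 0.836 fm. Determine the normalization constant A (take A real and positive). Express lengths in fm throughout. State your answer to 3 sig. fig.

A ≈ 0.738 fm^(-3/2)

Require ∫ |ψ|² 4πρ² dρ = 1 over the whole domain.
The integral (without the A² prefactor) comes out to π·a_0^3.
So A² = (π·a_0^3)^(−1).
With a_0 = 0.836: A² = 0.5448 and A = 0.7381.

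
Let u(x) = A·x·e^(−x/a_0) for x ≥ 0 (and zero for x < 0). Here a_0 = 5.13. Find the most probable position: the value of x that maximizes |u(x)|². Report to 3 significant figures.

The maximum of |u(x)|² occurs where its derivative vanishes.
Solving yields x = a_0.
With a_0 = 5.13, the most probable position is 5.130.

x ≈ 5.13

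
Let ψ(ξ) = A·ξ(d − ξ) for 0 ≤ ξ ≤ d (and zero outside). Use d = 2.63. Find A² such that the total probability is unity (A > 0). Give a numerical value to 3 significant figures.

A^2 ≈ 0.238

The normalization condition is ∫|ψ|² dξ = 1 from 0 to d.
Expanding the polynomial and integrating term by term, with ψ = A·ξ(d − ξ), the integral evaluates to A²·[d^5/30].
Hence A² = 1/[d^5/30].
With d = 2.63: A² = 0.2384 and A = 0.4883.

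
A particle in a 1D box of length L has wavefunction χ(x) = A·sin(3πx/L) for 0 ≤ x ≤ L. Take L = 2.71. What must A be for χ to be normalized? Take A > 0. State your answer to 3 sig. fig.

Normalization requires ∫|χ|² dx = 1, integrated from 0 to L.
∫|χ|² dx = A²·(L/2).
Hence A² = 1/[L/2].
Substituting L = 2.71 gives A² = 0.7380, so A = 0.8591.

A ≈ 0.859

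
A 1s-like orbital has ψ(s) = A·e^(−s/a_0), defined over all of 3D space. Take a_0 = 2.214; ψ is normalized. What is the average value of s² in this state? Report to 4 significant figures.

The expectation value is the |ψ|²-weighted average of s^2: ∫ s^2|ψ|² 4πs² ds.
Since the A² factors cancel between numerator and denominator, ⟨s²⟩ = 3·a_0^2.
With a_0 = 2.214, ⟨s^2⟩ = 14.705.

⟨s^2⟩ ≈ 14.71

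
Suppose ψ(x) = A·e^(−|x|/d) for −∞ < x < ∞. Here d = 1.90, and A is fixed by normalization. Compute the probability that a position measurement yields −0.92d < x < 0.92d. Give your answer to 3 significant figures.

P = ∫_{−0.92d}^{0.92d} |ψ(x)|² dx.
With A² fixed by ∫|ψ|² = 1, i.e. A² = (d)^(−1), substitute and integrate.
Both integrals are even about x = 0, so only the x ≥ 0 halves are needed (the factors of 2 cancel). In terms of u = x/d (A² and the length scale cancel between numerator and denominator), P = [∫_{0}^{0.92} e^(-2·u) du] / [∫_{0}^{∞} e^(-2·u) du].
An antiderivative of e^(-2·u) is -e^(-2·u)/2; evaluating from 0 to 0.92 gives 1/2 - e^(-46/25)/2, while the full integral is 1/2.
The result is P = 0.8412.

P ≈ 0.841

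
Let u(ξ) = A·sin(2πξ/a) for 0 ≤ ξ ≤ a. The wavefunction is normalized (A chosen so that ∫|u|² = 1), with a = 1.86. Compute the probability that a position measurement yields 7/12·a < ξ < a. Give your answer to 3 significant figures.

P ≈ 0.486

|u|² is the probability density, so P = ∫_{7/12·a}^{a} |u|² dξ.
With A² fixed by ∫|u|² = 1, i.e. A² = (a/2)^(−1), substitute and integrate.
Let t = ξ/a; then A² and the length scale cancel, so P = ∫_{7/12}^{1} sin(2·π·t)^2 dt ÷ ∫_{0}^{1} sin(2·π·t)^2 dt.
Using ∫ sin(2·π·t)^2 dt = t/2 - sin(4·π·t)/(8·π), the numerator is √(3)/(16·π) + 5/24 and the denominator is 1/2.
Taking the ratio, P = √(3)/(8·π) + 5/12.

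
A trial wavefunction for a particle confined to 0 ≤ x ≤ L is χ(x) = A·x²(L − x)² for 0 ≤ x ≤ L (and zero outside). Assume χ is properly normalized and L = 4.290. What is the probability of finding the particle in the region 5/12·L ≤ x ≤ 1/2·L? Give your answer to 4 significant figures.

P = ∫_{5/12·L}^{1/2·L} |χ(x)|² dx.
Since A² = 1/(L^9/630), this is the region integral divided by the full normalization integral.
Let u = x/L; then A² and the length scale cancel, so P = ∫_{5/12}^{1/2} u^4·(1 - u)^4 du ÷ ∫_{0}^{1} u^4·(1 - u)^4 du.
An antiderivative of u^4·(1 - u)^4 is u^5·(70·u^4 - 315·u^3 + 540·u^2 - 420·u + 126)/630; evaluating from 5/12 to 1/2 gives ≈ 0.000313762, while the full integral is 1/630.
The result is P = 0.19767.

P ≈ 0.1977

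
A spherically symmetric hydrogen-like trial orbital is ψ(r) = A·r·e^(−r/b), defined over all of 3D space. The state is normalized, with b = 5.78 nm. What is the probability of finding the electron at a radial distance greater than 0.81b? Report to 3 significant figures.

Integrate the radial probability density 4πr²|ψ|² over r > 0.81b.
The full normalization integral is A²·[3·π·b^5] = 1, fixing A².
In terms of u = r/b (A², 4π and the length scale all cancel between numerator and denominator), P = [∫_{0.81}^{∞} u^4·e^(-2·u) du] / [∫_{0}^{∞} u^4·e^(-2·u) du].
Using ∫ u^4·e^(-2·u) du = -(u^4/2 + u^3 + 3·u^2/2 + 3·u/2 + 3/4)·e^(-2·u), the numerator is ≈ 0.73140 and the denominator is 3/4.
The region integral divided by the full integral gives P = 0.9752.

P ≈ 0.975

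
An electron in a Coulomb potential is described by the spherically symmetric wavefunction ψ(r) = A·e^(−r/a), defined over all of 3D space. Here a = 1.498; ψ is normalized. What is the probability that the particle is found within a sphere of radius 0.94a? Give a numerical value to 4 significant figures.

P ≈ 0.2909

Integrate the radial probability density 4πr²|ψ|² over r ≤ 0.94a.
A² is fixed by ∫₀^∞ 4πr²|ψ|² dr = 1, i.e. A² = (π·a^3)^(−1).
Let u = r/a; then A², 4π and the length scale all cancel, so P = ∫_{0}^{0.94} u^2·e^(-2·u) du ÷ ∫_{0}^{∞} u^2·e^(-2·u) du.
With ∫ u^2·e^(-2·u) du = -(2·u^2 + 2·u + 1)·e^(-2·u)/4 + C, the region integral is 1/4 - 5809·e^(-47/25)/5000 and the full one is 1/4.
This evaluates to P = 0.29088.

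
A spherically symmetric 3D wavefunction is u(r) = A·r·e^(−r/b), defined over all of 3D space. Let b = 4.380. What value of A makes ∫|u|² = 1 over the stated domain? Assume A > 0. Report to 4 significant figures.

The normalization condition is ∫|u|² 4πr² dr = 1 from 0 to ∞.
The angular integral contributes 4π, leaving ∫₀^∞ r²|u|² dr.
Using ∫₀^∞ rⁿ e^(−αr) dr = n!/αⁿ⁺¹, ∫|u|² 4πr² dr = A²·(3·π·b^5).
So A² = (3·π·b^5)^(−1).
Plugging in b = 4.380 yields A = 0.0081130.

A ≈ 0.008113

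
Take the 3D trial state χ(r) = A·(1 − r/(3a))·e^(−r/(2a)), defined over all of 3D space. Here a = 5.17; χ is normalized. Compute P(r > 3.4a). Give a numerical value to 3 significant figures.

P ≈ 0.646

P = ∫ |χ|² 4πr² dr over r > 3.4a.
The full normalization integral is A²·[8·π·a^3/3] = 1, fixing A².
Substituting u = r/a, A², 4π and the length scale all cancel in the ratio: P = ∫_{3.4}^{∞} u^2·(1 - u/3)^2·e^(-u) du / ∫_{0}^{∞} u^2·(1 - u/3)^2·e^(-u) du.
An antiderivative of u^2·(1 - u/3)^2·e^(-u) is (-u^4 + 2·u^3 - 3·u^2 - 6·u - 6)·e^(-u)/9; evaluating from 3.4 to ∞ gives ≈ 0.43054, while the full integral is 2/3.
This evaluates to P = 0.6458.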